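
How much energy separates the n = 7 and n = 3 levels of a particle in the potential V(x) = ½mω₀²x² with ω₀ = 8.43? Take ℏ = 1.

ΔE = 33.7

E_n = ℏω₀(n + ½), so ΔE = (7 − 3) ℏω₀ = 4 × 8.43 = 33.72.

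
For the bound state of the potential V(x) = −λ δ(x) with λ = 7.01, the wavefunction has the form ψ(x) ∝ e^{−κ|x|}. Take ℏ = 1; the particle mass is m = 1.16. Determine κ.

Integrate −(ℏ²/2m)ψ'' − λδ(x)ψ = Eψ from −ε to +ε: the ψ'' term gives ψ'(0⁺) − ψ'(0⁻) and the δ term gives −(2mλ/ℏ²)ψ(0).
With ψ ∝ e^{−κ|x|} this yields −2κ = −2mλ/ℏ², so κ = mλ/ℏ² = 8.132.

κ = 8.13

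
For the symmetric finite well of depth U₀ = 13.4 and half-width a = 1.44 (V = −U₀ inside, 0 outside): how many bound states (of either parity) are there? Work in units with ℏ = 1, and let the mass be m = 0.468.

The dimensionless depth is z₀ = a√(2mU₀)/ℏ = 1.44 × √(12.54) = 5.100.
The even/odd transcendental equations gain one root per π/2 in z₀, giving N = 1 + ⌊2z₀/π⌋ = 1 + ⌊3.247⌋ = 4.

N = 4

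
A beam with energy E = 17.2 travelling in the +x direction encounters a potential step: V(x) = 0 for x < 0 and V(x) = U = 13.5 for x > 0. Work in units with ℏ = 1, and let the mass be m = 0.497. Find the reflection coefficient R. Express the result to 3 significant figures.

R = 0.134

The wavenumbers are k₁ = √(2mE)/ℏ = 4.135 on the left and k₂ = √(2m(E − U))/ℏ = 1.918 on the right.
Matching ψ and ψ′ at x = 0 gives r = (k₁ − k₂)/(k₁ + k₂), so R = r² = 0.1342 and T = 1 − R = 0.8658.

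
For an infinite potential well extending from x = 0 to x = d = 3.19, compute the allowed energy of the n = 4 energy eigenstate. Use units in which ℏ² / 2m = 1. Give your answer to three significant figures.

The infinite-well eigenfunctions ψ_n = √(2/d) sin(nπx/d) vanish at both walls, giving E_n = n²π²ℏ²/(2md²).
E_4 = 4² × π² / (2 × 0.5 × 3.19²) = 15.52.

E = 15.5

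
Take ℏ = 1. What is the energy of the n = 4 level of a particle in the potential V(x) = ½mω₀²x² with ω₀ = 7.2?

The oscillator eigenvalues are E_n = ℏω₀(n + ½), so E_4 = 7.2 × 4.5 = 32.40.

E = 32.4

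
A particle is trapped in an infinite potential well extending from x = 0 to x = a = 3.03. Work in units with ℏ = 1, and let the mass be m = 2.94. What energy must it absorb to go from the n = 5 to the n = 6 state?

ΔE = 2.01

E_n = n²π²ℏ²/(2ma²), so ΔE = (6² − 5²) π²ℏ²/(2ma²).
ΔE = 11 × π² / (2 × 2.94 × 3.03²) = 2.011.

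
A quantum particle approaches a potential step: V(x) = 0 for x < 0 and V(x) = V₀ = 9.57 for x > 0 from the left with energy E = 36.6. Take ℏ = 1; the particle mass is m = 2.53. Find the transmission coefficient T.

T = 0.994

The wavenumbers are k₁ = √(2mE)/ℏ = 13.61 on the left and k₂ = √(2m(E − V₀))/ℏ = 11.69 on the right.
Matching ψ and ψ′ at x = 0 gives r = (k₁ − k₂)/(k₁ + k₂), so R = r² = 0.005720 and T = 1 − R = 0.9943.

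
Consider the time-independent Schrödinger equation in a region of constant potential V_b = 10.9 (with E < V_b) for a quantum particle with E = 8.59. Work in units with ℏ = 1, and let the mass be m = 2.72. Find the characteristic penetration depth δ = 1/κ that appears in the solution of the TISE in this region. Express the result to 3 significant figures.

Since E < V_b the TISE in this region is ψ'' = κ²ψ with κ = √(2m(V_b − E))/ℏ.
κ = √(2 × 2.72 × 2.31) = 3.545. The penetration depth is δ = 1/κ = 0.282.

δ = 0.282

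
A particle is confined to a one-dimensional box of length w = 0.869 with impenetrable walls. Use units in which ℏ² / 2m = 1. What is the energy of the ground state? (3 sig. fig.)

E = 13.1

The infinite-well eigenfunctions ψ_n = √(2/w) sin(nπx/w) vanish at both walls, giving E_n = n²π²ℏ²/(2mw²).
E_1 = 1² × π² / (2 × 0.5 × 0.869²) = 13.07.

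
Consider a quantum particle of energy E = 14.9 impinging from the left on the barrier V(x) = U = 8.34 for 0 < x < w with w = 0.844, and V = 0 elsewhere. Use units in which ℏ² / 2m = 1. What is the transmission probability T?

Above the barrier the interior wavenumber is k₂ = √(2m(E − U))/ℏ = 2.561, giving phase k₂w = 2.162.
T = [1 + U² sin²(k₂w) / (4E(E − U))]⁻¹ = 1/1.123 = 0.891.

T = 0.891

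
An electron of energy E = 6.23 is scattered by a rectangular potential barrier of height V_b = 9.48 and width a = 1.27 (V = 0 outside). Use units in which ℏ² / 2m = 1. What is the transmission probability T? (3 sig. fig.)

E < V_b: inside the barrier ψ ∝ e^{±κx} with κ = √(2m(V_b − E))/ℏ = 1.803.
κa = 2.290, sinh(κa) = 4.884.
Matching ψ, ψ′ at both faces gives T = [1 + V_b² sinh²(κa) / (4E(V_b − E))]⁻¹ = 1/27.47 = 0.0364.

T = 0.0364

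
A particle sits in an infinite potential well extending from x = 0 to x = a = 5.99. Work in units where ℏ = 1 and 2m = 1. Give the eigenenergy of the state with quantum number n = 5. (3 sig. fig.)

E = 6.88

The infinite-well eigenfunctions ψ_n = √(2/a) sin(nπx/a) vanish at both walls, giving E_n = n²π²ℏ²/(2ma²).
E_5 = 5² × π² / (2 × 0.5 × 5.99²) = 6.877.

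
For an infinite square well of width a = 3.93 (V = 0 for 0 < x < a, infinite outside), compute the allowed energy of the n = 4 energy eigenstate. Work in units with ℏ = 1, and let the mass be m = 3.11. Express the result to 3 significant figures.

E = 1.64

The infinite-well eigenfunctions ψ_n = √(2/a) sin(nπx/a) vanish at both walls, giving E_n = n²π²ℏ²/(2ma²).
E_4 = 4² × π² / (2 × 3.11 × 3.93²) = 1.644.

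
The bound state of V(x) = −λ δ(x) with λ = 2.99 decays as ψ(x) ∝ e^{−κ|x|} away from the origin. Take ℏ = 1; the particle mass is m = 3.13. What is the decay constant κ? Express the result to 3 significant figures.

Integrating the TISE across x = 0 gives the cusp condition ψ'(0⁺) − ψ'(0⁻) = −(2mλ/ℏ²)ψ(0).
With ψ ∝ e^{−κ|x|} this yields −2κ = −2mλ/ℏ², so κ = mλ/ℏ² = 9.359.

κ = 9.36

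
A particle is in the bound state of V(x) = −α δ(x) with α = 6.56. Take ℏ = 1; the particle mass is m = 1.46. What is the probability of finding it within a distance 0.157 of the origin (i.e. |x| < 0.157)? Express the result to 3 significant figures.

P = 0.951

The normalised bound state is ψ = √κ e^{−κ|x|} with κ = mα/ℏ² = 9.578.
P(|x| < d) = ∫_{−d}^{d} κ e^{−2κ|x|} dx = 1 − e^{−2κd} = 1 − e^{−3.007} = 0.9506.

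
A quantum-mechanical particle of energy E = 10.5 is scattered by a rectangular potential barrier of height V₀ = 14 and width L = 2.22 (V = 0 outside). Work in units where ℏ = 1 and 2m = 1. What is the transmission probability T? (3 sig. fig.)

T = 0.000741

Since E < V₀ the interior solution is evanescent with decay constant κ = √(2m(V₀ − E))/ℏ = 1.871.
κL = 4.153, sinh(κL) = 31.81.
The exact tunnelling result is T⁻¹ = 1 + V₀² sinh²(κL) / [4E(V₀ − E)] = 1350, so T = 0.000741.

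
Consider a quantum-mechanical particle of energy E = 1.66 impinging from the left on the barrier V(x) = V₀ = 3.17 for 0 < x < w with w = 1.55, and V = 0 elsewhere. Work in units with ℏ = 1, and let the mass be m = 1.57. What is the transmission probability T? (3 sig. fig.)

E < V₀: inside the barrier ψ ∝ e^{±κx} with κ = √(2m(V₀ − E))/ℏ = 2.177.
κw = 3.375, sinh(κw) = 14.60.
The exact tunnelling result is T⁻¹ = 1 + V₀² sinh²(κw) / [4E(V₀ − E)] = 214.5, so T = 0.00466.

T = 0.00466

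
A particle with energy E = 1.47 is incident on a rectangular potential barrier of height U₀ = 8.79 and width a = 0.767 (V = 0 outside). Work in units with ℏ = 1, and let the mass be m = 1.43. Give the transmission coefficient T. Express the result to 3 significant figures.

E < U₀: inside the barrier ψ ∝ e^{±κx} with κ = √(2m(U₀ − E))/ℏ = 4.575.
κa = 3.509, sinh(κa) = 16.70.
Matching ψ, ψ′ at both faces gives T = [1 + U₀² sinh²(κa) / (4E(U₀ − E))]⁻¹ = 1/501.6 = 0.00199.

T = 0.00199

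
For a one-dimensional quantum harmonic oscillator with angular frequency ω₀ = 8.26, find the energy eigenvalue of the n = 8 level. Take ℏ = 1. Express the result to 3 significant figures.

E = 70.2

The oscillator eigenvalues are E_n = ℏω₀(n + ½), so E_8 = 8.26 × 8.5 = 70.21.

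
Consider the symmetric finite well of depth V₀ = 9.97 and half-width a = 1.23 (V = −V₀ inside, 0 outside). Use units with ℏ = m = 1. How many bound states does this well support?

The dimensionless depth is z₀ = a√(2mV₀)/ℏ = 1.23 × √(19.94) = 5.492.
The even/odd transcendental equations gain one root per π/2 in z₀, giving N = 1 + ⌊2z₀/π⌋ = 1 + ⌊3.497⌋ = 4.

N = 4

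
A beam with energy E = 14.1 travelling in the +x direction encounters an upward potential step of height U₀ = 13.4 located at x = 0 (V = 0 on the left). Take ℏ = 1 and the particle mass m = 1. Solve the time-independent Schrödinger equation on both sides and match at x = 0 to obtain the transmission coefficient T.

On each side the TISE gives plane waves with k = √(2m(E − V))/ℏ: k₁ = √(2·1·14.1) = 5.310, k₂ = √(2·1·0.7) = 1.183.
Continuity of ψ and ψ′ at the step yields the reflection amplitude r = (k₁ − k₂)/(k₁ + k₂) = 0.6356; thus R = |r|² = 0.4040, T = 0.5960.

T = 0.596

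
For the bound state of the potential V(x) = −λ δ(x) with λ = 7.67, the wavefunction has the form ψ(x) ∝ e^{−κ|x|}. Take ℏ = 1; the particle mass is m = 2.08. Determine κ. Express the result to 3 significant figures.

κ = 16.0

Integrate −(ℏ²/2m)ψ'' − λδ(x)ψ = Eψ from −ε to +ε: the ψ'' term gives ψ'(0⁺) − ψ'(0⁻) and the δ term gives −(2mλ/ℏ²)ψ(0).
With ψ ∝ e^{−κ|x|} this yields −2κ = −2mλ/ℏ², so κ = mλ/ℏ² = 15.95.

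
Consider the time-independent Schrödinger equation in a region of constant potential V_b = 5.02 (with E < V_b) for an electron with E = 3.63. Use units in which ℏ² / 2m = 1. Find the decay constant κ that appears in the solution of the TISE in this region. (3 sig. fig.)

Since E < V_b the TISE in this region is ψ'' = κ²ψ with κ = √(2m(V_b − E))/ℏ.
κ = √(2 × 0.5 × 1.39) = 1.179.

κ = 1.18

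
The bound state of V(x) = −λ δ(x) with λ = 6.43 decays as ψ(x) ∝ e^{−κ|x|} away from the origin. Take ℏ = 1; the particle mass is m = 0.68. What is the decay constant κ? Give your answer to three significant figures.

κ = 4.37

Integrating the TISE across x = 0 gives the cusp condition ψ'(0⁺) − ψ'(0⁻) = −(2mλ/ℏ²)ψ(0).
With ψ ∝ e^{−κ|x|} this yields −2κ = −2mλ/ℏ², so κ = mλ/ℏ² = 4.372.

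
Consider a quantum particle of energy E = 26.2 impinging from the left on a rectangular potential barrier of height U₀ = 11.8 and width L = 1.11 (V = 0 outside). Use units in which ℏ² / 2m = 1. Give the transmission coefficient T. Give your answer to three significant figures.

T = 0.934

E > U₀: inside the barrier k₂ = √(2m(E − U₀))/ℏ = 3.795, k₂L = 4.212.
Matching at both interfaces gives T⁻¹ = 1 + U₀² sin²(k₂L) / [4E(E − U₀)] = 1.071, hence T = 0.934.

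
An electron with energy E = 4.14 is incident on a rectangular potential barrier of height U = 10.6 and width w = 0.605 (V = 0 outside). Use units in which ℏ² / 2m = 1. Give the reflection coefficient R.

E < U: inside the barrier ψ ∝ e^{±κx} with κ = √(2m(U − E))/ℏ = 2.542.
κw = 1.538, sinh(κw) = 2.219.
The exact tunnelling result is T⁻¹ = 1 + U² sinh²(κw) / [4E(U − E)] = 6.174, so T = 0.162.
R = 1 − T = 0.838.

R = 0.838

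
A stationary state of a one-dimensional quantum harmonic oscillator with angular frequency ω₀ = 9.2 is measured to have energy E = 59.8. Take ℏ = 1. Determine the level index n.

n = 6

E_n = ℏω₀(n + ½) ⇒ n = E/(ℏω₀) − ½ = 59.8/9.2 − 0.5 = 6.000 → n = 6.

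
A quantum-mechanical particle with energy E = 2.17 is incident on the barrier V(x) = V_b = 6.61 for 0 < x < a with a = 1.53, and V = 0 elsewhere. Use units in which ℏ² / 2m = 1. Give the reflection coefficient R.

E < V_b: inside the barrier ψ ∝ e^{±κx} with κ = √(2m(V_b − E))/ℏ = 2.107.
κa = 3.224, sinh(κa) = 12.54.
The exact tunnelling result is T⁻¹ = 1 + V_b² sinh²(κa) / [4E(V_b − E)] = 179.4, so T = 0.00558.
R = 1 − T = 0.994.

R = 0.994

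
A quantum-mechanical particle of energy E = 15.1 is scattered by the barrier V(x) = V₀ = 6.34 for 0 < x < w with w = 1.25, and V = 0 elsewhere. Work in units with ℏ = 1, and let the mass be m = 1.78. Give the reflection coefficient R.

E > V₀: inside the barrier k₂ = √(2m(E − V₀))/ℏ = 5.584, k₂w = 6.981.
T = [1 + V₀² sin²(k₂w) / (4E(E − V₀))]⁻¹ = 1/1.031 = 0.970.
R = 1 − T = 0.0304.

R = 0.0304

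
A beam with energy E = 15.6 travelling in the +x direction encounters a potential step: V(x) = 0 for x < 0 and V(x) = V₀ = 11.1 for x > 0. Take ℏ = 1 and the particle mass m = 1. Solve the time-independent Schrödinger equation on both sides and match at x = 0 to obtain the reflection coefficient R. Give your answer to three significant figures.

R = 0.0907

On each side the TISE gives plane waves with k = √(2m(E − V))/ℏ: k₁ = √(2·1·15.6) = 5.586, k₂ = √(2·1·4.5) = 3.000.
Continuity of ψ and ψ′ at the step yields the reflection amplitude r = (k₁ − k₂)/(k₁ + k₂) = 0.3012; thus R = |r|² = 0.09070, T = 0.9093.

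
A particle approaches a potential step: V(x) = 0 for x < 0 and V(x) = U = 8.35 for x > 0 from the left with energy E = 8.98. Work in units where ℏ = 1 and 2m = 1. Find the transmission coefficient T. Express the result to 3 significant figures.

T = 0.662

On each side the TISE gives plane waves with k = √(2m(E − V))/ℏ: k₁ = √(2·½·8.98) = 2.997, k₂ = √(2·½·0.63) = 0.7937.
Continuity of ψ and ψ′ at the step yields the reflection amplitude r = (k₁ − k₂)/(k₁ + k₂) = 0.5812; thus R = |r|² = 0.3378, T = 0.6622.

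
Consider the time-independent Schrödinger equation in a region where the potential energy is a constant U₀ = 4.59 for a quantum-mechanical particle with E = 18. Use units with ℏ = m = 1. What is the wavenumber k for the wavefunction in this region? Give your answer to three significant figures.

k = 5.18

With E > U₀ the solution is oscillatory, ψ ∝ e^{±ikx} with k = √(2m(E − U₀))/ℏ.
k = √(2 × 1 × 13.41) = 5.179.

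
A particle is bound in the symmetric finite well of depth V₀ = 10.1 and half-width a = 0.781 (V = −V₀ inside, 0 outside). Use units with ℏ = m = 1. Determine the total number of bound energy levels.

N = 3

Define the well-strength parameter z₀ = (a/ℏ)√(2mV₀) = 0.781 × √(2·1·10.1) = 3.510.
The even/odd transcendental equations gain one root per π/2 in z₀, giving N = 1 + ⌊2z₀/π⌋ = 1 + ⌊2.235⌋ = 3.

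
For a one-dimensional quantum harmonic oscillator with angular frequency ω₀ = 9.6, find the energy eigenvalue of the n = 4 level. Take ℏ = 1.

E = 43.2

Using E_n = (n + ½)ℏω₀: E_4 = 4.5 × 9.6 = 43.20.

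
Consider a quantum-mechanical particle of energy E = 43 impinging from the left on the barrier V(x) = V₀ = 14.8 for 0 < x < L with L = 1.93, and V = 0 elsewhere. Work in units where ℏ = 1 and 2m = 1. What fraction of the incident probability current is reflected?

Above the barrier the interior wavenumber is k₂ = √(2m(E − V₀))/ℏ = 5.310, giving phase k₂L = 10.25.
T = [1 + V₀² sin²(k₂L) / (4E(E − V₀))]⁻¹ = 1/1.024 = 0.976.
R = 1 − T = 0.0238.

R = 0.0238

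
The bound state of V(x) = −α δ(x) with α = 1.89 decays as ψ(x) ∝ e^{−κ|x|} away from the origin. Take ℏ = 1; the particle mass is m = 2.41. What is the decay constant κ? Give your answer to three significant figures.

κ = 4.55

Integrate −(ℏ²/2m)ψ'' − αδ(x)ψ = Eψ from −ε to +ε: the ψ'' term gives ψ'(0⁺) − ψ'(0⁻) and the δ term gives −(2mα/ℏ²)ψ(0).
With ψ ∝ e^{−κ|x|} this yields −2κ = −2mα/ℏ², so κ = mα/ℏ² = 4.555.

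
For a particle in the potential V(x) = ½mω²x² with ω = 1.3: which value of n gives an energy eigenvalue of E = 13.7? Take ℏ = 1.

n = 10

E_n = ℏω(n + ½) ⇒ n = E/(ℏω) − ½ = 13.7/1.3 − 0.5 = 10.038 → n = 10.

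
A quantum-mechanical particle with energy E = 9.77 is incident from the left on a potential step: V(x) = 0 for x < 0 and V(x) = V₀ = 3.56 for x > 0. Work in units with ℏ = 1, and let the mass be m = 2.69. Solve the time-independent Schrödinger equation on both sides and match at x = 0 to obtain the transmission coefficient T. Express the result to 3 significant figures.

The wavenumbers are k₁ = √(2mE)/ℏ = 7.250 on the left and k₂ = √(2m(E − V₀))/ℏ = 5.780 on the right.
Continuity of ψ and ψ′ at the step yields the reflection amplitude r = (k₁ − k₂)/(k₁ + k₂) = 0.1128; thus R = |r|² = 0.01273, T = 0.9873.

T = 0.987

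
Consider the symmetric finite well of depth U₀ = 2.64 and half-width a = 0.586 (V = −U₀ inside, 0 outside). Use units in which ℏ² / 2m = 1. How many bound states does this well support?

The dimensionless depth is z₀ = a√(2mU₀)/ℏ = 0.586 × √(2.640) = 0.9521.
A new bound state (alternating even/odd) appears each time z₀ passes a multiple of π/2, so N = ⌊2z₀/π⌋ + 1 = ⌊0.6061⌋ + 1 = 1.

N = 1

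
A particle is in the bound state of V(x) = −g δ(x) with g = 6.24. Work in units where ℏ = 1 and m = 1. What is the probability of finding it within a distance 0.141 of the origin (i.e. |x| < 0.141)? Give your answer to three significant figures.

P = 0.828

The normalised bound state is ψ = √κ e^{−κ|x|} with κ = mg/ℏ² = 6.240.
P(|x| < d) = ∫_{−d}^{d} κ e^{−2κ|x|} dx = 1 − e^{−2κd} = 1 − e^{−1.760} = 0.8279.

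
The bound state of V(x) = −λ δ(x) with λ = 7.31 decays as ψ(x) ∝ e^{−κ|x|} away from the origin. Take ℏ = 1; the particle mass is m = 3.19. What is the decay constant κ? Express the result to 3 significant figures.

κ = 23.3

Integrating the TISE across x = 0 gives the cusp condition ψ'(0⁺) − ψ'(0⁻) = −(2mλ/ℏ²)ψ(0).
With ψ ∝ e^{−κ|x|} this yields −2κ = −2mλ/ℏ², so κ = mλ/ℏ² = 23.32.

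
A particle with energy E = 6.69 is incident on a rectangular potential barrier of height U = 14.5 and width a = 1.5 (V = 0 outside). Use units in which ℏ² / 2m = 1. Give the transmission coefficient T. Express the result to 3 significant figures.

T = 0.000908

Since E < U the interior solution is evanescent with decay constant κ = √(2m(U − E))/ℏ = 2.795.
κa = 4.192, sinh(κa) = 33.07.
Matching ψ, ψ′ at both faces gives T = [1 + U² sinh²(κa) / (4E(U − E))]⁻¹ = 1/1101 = 0.000908.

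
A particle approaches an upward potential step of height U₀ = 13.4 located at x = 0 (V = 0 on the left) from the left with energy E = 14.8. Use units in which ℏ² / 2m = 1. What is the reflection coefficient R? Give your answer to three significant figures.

R = 0.280

On each side the TISE gives plane waves with k = √(2m(E − V))/ℏ: k₁ = √(2·½·14.8) = 3.847, k₂ = √(2·½·1.4) = 1.183.
Matching ψ and ψ′ at x = 0 gives r = (k₁ − k₂)/(k₁ + k₂), so R = r² = 0.2804 and T = 1 − R = 0.7196.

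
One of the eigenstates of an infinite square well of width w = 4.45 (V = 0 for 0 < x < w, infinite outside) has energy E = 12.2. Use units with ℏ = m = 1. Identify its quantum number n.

n = 7

For an infinite well E_n = n²π²ℏ²/(2mw²), so n = (w/πℏ)√(2mE).
n = (4.45/π) × √(2 × 1 × 12.2) = 6.997 → n = 7.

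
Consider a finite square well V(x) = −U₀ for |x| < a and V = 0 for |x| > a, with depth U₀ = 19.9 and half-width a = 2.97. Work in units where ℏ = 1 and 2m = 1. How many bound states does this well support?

N = 9

The dimensionless depth is z₀ = a√(2mU₀)/ℏ = 2.97 × √(19.90) = 13.25.
The even/odd transcendental equations gain one root per π/2 in z₀, giving N = 1 + ⌊2z₀/π⌋ = 1 + ⌊8.435⌋ = 9.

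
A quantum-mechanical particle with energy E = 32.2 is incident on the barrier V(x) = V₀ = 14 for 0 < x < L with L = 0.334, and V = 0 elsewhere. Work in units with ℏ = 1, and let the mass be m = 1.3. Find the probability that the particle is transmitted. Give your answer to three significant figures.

T = 0.955

E > V₀: inside the barrier k₂ = √(2m(E − V₀))/ℏ = 6.879, k₂L = 2.298.
T = [1 + V₀² sin²(k₂L) / (4E(E − V₀))]⁻¹ = 1/1.047 = 0.955.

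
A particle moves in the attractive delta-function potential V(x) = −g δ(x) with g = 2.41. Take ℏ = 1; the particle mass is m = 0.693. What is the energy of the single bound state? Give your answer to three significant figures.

E = -2.01

The bound state is ψ(x) = √κ e^{−κ|x|}. The derivative jump ψ'(0⁺) − ψ'(0⁻) = −(2mg/ℏ²)ψ(0) fixes κ = mg/ℏ² = 1.670.
Then E = −ℏ²κ²/(2m) = −mg²/(2ℏ²) = -2.013.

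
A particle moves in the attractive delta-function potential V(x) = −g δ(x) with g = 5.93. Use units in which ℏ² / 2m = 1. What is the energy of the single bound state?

E = -8.79

For x ≠ 0 the bound state is ψ ∝ e^{−κ|x|}; integrating the TISE across the delta gives the cusp condition 2κ = 2mg/ℏ², so κ = 2.965.
Then E = −ℏ²κ²/(2m) = −mg²/(2ℏ²) = -8.791.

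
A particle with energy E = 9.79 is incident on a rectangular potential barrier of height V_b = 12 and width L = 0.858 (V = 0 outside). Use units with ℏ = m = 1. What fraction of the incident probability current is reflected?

R = 0.936

E < V_b: inside the barrier ψ ∝ e^{±κx} with κ = √(2m(V_b − E))/ℏ = 2.102.
κL = 1.804, sinh(κL) = 2.954.
Matching ψ, ψ′ at both faces gives T = [1 + V_b² sinh²(κL) / (4E(V_b − E))]⁻¹ = 1/15.52 = 0.0644.
R = 1 − T = 0.936.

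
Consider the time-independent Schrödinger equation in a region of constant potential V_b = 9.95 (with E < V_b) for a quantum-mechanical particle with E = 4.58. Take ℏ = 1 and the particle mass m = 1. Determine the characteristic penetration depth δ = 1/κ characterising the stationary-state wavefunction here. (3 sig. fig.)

Since E < V_b the TISE in this region is ψ'' = κ²ψ with κ = √(2m(V_b − E))/ℏ.
κ = √(2 × 1 × 5.37) = 3.277. The penetration depth is δ = 1/κ = 0.305.

δ = 0.305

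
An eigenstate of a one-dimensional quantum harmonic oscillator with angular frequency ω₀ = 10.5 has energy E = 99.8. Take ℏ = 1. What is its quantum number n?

E_n = ℏω₀(n + ½) ⇒ n = E/(ℏω₀) − ½ = 99.8/10.5 − 0.5 = 9.005 → n = 9.

n = 9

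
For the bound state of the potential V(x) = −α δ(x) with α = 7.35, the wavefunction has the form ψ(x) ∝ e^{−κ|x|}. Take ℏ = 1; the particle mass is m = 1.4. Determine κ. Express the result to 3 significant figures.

κ = 10.3

Integrate −(ℏ²/2m)ψ'' − αδ(x)ψ = Eψ from −ε to +ε: the ψ'' term gives ψ'(0⁺) − ψ'(0⁻) and the δ term gives −(2mα/ℏ²)ψ(0).
With ψ ∝ e^{−κ|x|} this yields −2κ = −2mα/ℏ², so κ = mα/ℏ² = 10.29.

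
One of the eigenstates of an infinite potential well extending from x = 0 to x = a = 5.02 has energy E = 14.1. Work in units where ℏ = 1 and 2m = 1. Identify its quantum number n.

For an infinite well E_n = n²π²ℏ²/(2ma²), so n = (a/πℏ)√(2mE).
n = (5.02/π) × √(2 × 0.5 × 14.1) = 6.000 → n = 6.

n = 6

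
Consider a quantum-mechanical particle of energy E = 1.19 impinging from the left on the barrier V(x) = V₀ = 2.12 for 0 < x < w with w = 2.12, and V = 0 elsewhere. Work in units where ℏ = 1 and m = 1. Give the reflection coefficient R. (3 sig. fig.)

E < V₀: inside the barrier ψ ∝ e^{±κx} with κ = √(2m(V₀ − E))/ℏ = 1.364.
κw = 2.891, sinh(κw) = 8.981.
Matching ψ, ψ′ at both faces gives T = [1 + V₀² sinh²(κw) / (4E(V₀ − E))]⁻¹ = 1/82.88 = 0.0121.
R = 1 − T = 0.988.

R = 0.988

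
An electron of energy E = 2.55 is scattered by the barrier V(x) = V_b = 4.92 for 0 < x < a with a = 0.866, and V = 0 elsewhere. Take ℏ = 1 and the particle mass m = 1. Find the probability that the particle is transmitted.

T = 0.0879

E < V_b: inside the barrier ψ ∝ e^{±κx} with κ = √(2m(V_b − E))/ℏ = 2.177.
κa = 1.885, sinh(κa) = 3.219.
Matching ψ, ψ′ at both faces gives T = [1 + V_b² sinh²(κa) / (4E(V_b − E))]⁻¹ = 1/11.37 = 0.0879.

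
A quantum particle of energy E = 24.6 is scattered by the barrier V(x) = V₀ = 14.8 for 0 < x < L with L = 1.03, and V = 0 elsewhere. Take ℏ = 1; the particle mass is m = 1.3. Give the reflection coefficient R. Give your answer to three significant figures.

Above the barrier the interior wavenumber is k₂ = √(2m(E − V₀))/ℏ = 5.048, giving phase k₂L = 5.199.
Matching at both interfaces gives T⁻¹ = 1 + V₀² sin²(k₂L) / [4E(E − V₀)] = 1.177, hence T = 0.849.
R = 1 − T = 0.151.

R = 0.151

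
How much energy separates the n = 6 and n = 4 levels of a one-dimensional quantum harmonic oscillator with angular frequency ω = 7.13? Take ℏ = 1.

ΔE = 14.3

E_n = ℏω(n + ½), so ΔE = (6 − 4) ℏω = 2 × 7.13 = 14.26.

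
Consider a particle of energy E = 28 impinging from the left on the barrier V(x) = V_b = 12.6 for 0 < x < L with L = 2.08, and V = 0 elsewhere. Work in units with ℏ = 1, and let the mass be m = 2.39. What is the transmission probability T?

Above the barrier the interior wavenumber is k₂ = √(2m(E − V_b))/ℏ = 8.580, giving phase k₂L = 17.85.
Matching at both interfaces gives T⁻¹ = 1 + V_b² sin²(k₂L) / [4E(E − V_b)] = 1.065, hence T = 0.939.

T = 0.939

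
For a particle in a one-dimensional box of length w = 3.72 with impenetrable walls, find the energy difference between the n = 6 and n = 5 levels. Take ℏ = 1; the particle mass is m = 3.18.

ΔE = 1.23

E_n = n²π²ℏ²/(2mw²), so ΔE = (6² − 5²) π²ℏ²/(2mw²).
ΔE = 11 × π² / (2 × 3.18 × 3.72²) = 1.234.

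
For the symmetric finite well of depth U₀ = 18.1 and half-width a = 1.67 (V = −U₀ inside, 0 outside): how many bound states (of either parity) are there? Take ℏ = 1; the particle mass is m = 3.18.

N = 12

Define the well-strength parameter z₀ = (a/ℏ)√(2mU₀) = 1.67 × √(2·3.18·18.1) = 17.92.
A new bound state (alternating even/odd) appears each time z₀ passes a multiple of π/2, so N = ⌊2z₀/π⌋ + 1 = ⌊11.41⌋ + 1 = 12.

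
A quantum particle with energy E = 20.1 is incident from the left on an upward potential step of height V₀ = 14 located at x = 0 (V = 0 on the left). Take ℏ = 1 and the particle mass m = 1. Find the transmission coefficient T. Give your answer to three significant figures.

On each side the TISE gives plane waves with k = √(2m(E − V))/ℏ: k₁ = √(2·1·20.1) = 6.340, k₂ = √(2·1·6.1) = 3.493.
Matching ψ and ψ′ at x = 0 gives r = (k₁ − k₂)/(k₁ + k₂), so R = r² = 0.08386 and T = 1 − R = 0.9161.

T = 0.916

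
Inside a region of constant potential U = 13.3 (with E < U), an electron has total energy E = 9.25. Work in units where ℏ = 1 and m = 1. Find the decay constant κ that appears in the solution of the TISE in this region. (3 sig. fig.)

Since E < U the TISE in this region is ψ'' = κ²ψ with κ = √(2m(U − E))/ℏ.
κ = √(2 × 1 × 4.05) = 2.846.

κ = 2.85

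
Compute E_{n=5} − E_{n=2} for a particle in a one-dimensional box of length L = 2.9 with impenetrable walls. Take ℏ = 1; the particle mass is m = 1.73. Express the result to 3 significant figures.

E_n = n²π²ℏ²/(2mL²), so ΔE = (5² − 2²) π²ℏ²/(2mL²).
ΔE = 21 × π² / (2 × 1.73 × 2.9²) = 7.123.

ΔE = 7.12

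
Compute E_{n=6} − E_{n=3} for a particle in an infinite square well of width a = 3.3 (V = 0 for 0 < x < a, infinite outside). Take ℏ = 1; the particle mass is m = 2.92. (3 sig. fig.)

ΔE = 4.19

E_n = n²π²ℏ²/(2ma²), so ΔE = (6² − 3²) π²ℏ²/(2ma²).
ΔE = 27 × π² / (2 × 2.92 × 3.3²) = 4.190.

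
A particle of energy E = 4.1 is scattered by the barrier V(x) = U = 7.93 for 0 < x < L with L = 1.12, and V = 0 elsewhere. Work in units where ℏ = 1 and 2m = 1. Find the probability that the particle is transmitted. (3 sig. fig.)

T = 0.0486

E < U: inside the barrier ψ ∝ e^{±κx} with κ = √(2m(U − E))/ℏ = 1.957.
κL = 2.192, sinh(κL) = 4.420.
Matching ψ, ψ′ at both faces gives T = [1 + U² sinh²(κL) / (4E(U − E))]⁻¹ = 1/20.56 = 0.0486.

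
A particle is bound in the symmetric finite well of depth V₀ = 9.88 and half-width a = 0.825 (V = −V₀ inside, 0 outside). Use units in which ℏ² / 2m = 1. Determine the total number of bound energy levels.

N = 2

The dimensionless depth is z₀ = a√(2mV₀)/ℏ = 0.825 × √(9.880) = 2.593.
A new bound state (alternating even/odd) appears each time z₀ passes a multiple of π/2, so N = ⌊2z₀/π⌋ + 1 = ⌊1.651⌋ + 1 = 2.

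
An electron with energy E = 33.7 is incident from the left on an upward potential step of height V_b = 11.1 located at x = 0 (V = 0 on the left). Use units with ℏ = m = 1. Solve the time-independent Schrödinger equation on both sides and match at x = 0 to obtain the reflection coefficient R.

R = 0.00991

On each side the TISE gives plane waves with k = √(2m(E − V))/ℏ: k₁ = √(2·1·33.7) = 8.210, k₂ = √(2·1·22.6) = 6.723.
Matching ψ and ψ′ at x = 0 gives r = (k₁ − k₂)/(k₁ + k₂), so R = r² = 0.009911 and T = 1 − R = 0.9901.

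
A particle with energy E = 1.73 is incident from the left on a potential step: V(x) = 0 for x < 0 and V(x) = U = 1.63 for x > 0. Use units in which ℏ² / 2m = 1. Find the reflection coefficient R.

R = 0.375

The wavenumbers are k₁ = √(2mE)/ℏ = 1.315 on the left and k₂ = √(2m(E − U))/ℏ = 0.3162 on the right.
Matching ψ and ψ′ at x = 0 gives r = (k₁ − k₂)/(k₁ + k₂), so R = r² = 0.3750 and T = 1 − R = 0.6250.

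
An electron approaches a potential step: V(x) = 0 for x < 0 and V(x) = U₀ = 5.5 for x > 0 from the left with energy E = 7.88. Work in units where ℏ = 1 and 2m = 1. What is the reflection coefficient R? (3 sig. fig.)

The wavenumbers are k₁ = √(2mE)/ℏ = 2.807 on the left and k₂ = √(2m(E − U₀))/ℏ = 1.543 on the right.
Matching ψ and ψ′ at x = 0 gives r = (k₁ − k₂)/(k₁ + k₂), so R = r² = 0.08449 and T = 1 − R = 0.9155.

R = 0.0845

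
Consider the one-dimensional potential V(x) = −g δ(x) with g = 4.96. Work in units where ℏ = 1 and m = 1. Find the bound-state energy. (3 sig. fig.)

E = -12.3

For x ≠ 0 the bound state is ψ ∝ e^{−κ|x|}; integrating the TISE across the delta gives the cusp condition 2κ = 2mg/ℏ², so κ = 4.960.
Then E = −ℏ²κ²/(2m) = −mg²/(2ℏ²) = -12.30.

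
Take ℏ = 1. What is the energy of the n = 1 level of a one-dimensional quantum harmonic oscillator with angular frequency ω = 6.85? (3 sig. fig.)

The oscillator eigenvalues are E_n = ℏω(n + ½), so E_1 = 6.85 × 1.5 = 10.28.

E = 10.3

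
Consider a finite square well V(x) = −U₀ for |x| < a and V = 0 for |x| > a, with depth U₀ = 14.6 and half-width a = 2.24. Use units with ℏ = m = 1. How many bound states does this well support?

N = 8

The dimensionless depth is z₀ = a√(2mU₀)/ℏ = 2.24 × √(29.20) = 12.10.
The even/odd transcendental equations gain one root per π/2 in z₀, giving N = 1 + ⌊2z₀/π⌋ = 1 + ⌊7.706⌋ = 8.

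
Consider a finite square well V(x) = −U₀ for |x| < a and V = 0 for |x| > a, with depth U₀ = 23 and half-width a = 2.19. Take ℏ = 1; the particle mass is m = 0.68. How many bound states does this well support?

N = 8

The dimensionless depth is z₀ = a√(2mU₀)/ℏ = 2.19 × √(31.28) = 12.25.
The even/odd transcendental equations gain one root per π/2 in z₀, giving N = 1 + ⌊2z₀/π⌋ = 1 + ⌊7.798⌋ = 8.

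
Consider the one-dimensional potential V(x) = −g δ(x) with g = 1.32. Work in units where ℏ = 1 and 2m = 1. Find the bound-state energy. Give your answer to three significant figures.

The bound state is ψ(x) = √κ e^{−κ|x|}. The derivative jump ψ'(0⁺) − ψ'(0⁻) = −(2mg/ℏ²)ψ(0) fixes κ = mg/ℏ² = 0.6600.
Then E = −ℏ²κ²/(2m) = −mg²/(2ℏ²) = -0.4356.

E = -0.436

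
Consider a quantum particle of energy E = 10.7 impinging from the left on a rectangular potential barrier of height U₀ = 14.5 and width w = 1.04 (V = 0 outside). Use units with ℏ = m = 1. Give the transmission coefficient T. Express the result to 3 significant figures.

T = 0.00997

E < U₀: inside the barrier ψ ∝ e^{±κx} with κ = √(2m(U₀ − E))/ℏ = 2.757.
κw = 2.867, sinh(κw) = 8.764.
Matching ψ, ψ′ at both faces gives T = [1 + U₀² sinh²(κw) / (4E(U₀ − E))]⁻¹ = 1/100.3 = 0.00997.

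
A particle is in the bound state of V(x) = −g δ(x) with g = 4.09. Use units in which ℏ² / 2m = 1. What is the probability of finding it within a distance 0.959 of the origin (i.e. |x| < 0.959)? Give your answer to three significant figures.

The normalised bound state is ψ = √κ e^{−κ|x|} with κ = mg/ℏ² = 2.045.
P(|x| < d) = ∫_{−d}^{d} κ e^{−2κ|x|} dx = 1 − e^{−2κd} = 1 − e^{−3.922} = 0.9802.

P = 0.980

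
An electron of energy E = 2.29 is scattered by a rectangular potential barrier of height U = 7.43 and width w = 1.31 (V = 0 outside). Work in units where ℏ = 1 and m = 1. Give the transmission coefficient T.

T = 0.000767

E < U: inside the barrier ψ ∝ e^{±κx} with κ = √(2m(U − E))/ℏ = 3.206.
κw = 4.200, sinh(κw) = 33.34.
Matching ψ, ψ′ at both faces gives T = [1 + U² sinh²(κw) / (4E(U − E))]⁻¹ = 1/1304 = 0.000767.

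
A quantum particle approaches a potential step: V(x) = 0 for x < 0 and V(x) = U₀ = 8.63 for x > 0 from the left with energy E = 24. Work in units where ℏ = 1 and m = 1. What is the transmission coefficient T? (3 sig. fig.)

T = 0.988

On each side the TISE gives plane waves with k = √(2m(E − V))/ℏ: k₁ = √(2·1·24) = 6.928, k₂ = √(2·1·15.37) = 5.544.
Matching ψ and ψ′ at x = 0 gives r = (k₁ − k₂)/(k₁ + k₂), so R = r² = 0.01231 and T = 1 − R = 0.9877.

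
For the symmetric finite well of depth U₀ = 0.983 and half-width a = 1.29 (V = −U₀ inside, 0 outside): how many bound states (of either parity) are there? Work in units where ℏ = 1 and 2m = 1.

N = 1

Define the well-strength parameter z₀ = (a/ℏ)√(2mU₀) = 1.29 × √(2·0.5·0.983) = 1.279.
The even/odd transcendental equations gain one root per π/2 in z₀, giving N = 1 + ⌊2z₀/π⌋ = 1 + ⌊0.8142⌋ = 1.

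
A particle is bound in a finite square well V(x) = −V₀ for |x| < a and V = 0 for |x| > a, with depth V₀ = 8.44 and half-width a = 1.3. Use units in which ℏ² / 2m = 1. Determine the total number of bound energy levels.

N = 3

Define the well-strength parameter z₀ = (a/ℏ)√(2mV₀) = 1.3 × √(2·0.5·8.44) = 3.777.
A new bound state (alternating even/odd) appears each time z₀ passes a multiple of π/2, so N = ⌊2z₀/π⌋ + 1 = ⌊2.404⌋ + 1 = 3.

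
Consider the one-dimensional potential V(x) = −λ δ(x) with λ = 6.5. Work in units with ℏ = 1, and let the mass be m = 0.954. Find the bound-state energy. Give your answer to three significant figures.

For x ≠ 0 the bound state is ψ ∝ e^{−κ|x|}; integrating the TISE across the delta gives the cusp condition 2κ = 2mλ/ℏ², so κ = 6.201.
Then E = −ℏ²κ²/(2m) = −mλ²/(2ℏ²) = -20.15.

E = -20.2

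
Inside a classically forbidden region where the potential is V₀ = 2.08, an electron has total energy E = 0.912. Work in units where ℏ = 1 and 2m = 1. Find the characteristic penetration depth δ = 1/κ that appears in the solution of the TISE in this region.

Since E < V₀ the TISE in this region is ψ'' = κ²ψ with κ = √(2m(V₀ − E))/ℏ.
κ = √(2 × 0.5 × 1.168) = 1.081. The penetration depth is δ = 1/κ = 0.925.

δ = 0.925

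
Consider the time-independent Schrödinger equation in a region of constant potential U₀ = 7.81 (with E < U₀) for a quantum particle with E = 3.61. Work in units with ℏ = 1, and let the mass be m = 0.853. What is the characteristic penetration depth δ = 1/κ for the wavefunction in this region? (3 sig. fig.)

δ = 0.374

Since E < U₀ the TISE in this region is ψ'' = κ²ψ with κ = √(2m(U₀ − E))/ℏ.
κ = √(2 × 0.853 × 4.2) = 2.677. The penetration depth is δ = 1/κ = 0.374.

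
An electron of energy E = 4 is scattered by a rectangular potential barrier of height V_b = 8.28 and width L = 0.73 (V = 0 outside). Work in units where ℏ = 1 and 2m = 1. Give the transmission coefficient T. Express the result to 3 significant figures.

T = 0.177

Since E < V_b the interior solution is evanescent with decay constant κ = √(2m(V_b − E))/ℏ = 2.069.
κL = 1.510, sinh(κL) = 2.153.
Matching ψ, ψ′ at both faces gives T = [1 + V_b² sinh²(κL) / (4E(V_b − E))]⁻¹ = 1/5.643 = 0.177.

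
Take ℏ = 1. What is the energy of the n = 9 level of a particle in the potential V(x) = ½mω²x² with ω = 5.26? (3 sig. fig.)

E = 50.0

The oscillator eigenvalues are E_n = ℏω(n + ½), so E_9 = 5.26 × 9.5 = 49.97.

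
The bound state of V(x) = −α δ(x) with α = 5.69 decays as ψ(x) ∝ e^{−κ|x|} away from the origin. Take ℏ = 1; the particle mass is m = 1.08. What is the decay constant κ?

Integrate −(ℏ²/2m)ψ'' − αδ(x)ψ = Eψ from −ε to +ε: the ψ'' term gives ψ'(0⁺) − ψ'(0⁻) and the δ term gives −(2mα/ℏ²)ψ(0).
With ψ ∝ e^{−κ|x|} this yields −2κ = −2mα/ℏ², so κ = mα/ℏ² = 6.145.

κ = 6.15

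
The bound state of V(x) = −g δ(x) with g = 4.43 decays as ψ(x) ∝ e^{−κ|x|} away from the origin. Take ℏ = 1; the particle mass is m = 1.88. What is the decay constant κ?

Integrate −(ℏ²/2m)ψ'' − gδ(x)ψ = Eψ from −ε to +ε: the ψ'' term gives ψ'(0⁺) − ψ'(0⁻) and the δ term gives −(2mg/ℏ²)ψ(0).
With ψ ∝ e^{−κ|x|} this yields −2κ = −2mg/ℏ², so κ = mg/ℏ² = 8.328.

κ = 8.33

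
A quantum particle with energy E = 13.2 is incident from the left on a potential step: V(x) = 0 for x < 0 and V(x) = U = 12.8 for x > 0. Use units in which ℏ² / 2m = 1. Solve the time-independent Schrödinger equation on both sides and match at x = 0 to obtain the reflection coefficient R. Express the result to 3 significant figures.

R = 0.495

On each side the TISE gives plane waves with k = √(2m(E − V))/ℏ: k₁ = √(2·½·13.2) = 3.633, k₂ = √(2·½·0.4) = 0.6325.
Continuity of ψ and ψ′ at the step yields the reflection amplitude r = (k₁ − k₂)/(k₁ + k₂) = 0.7035; thus R = |r|² = 0.4949, T = 0.5051.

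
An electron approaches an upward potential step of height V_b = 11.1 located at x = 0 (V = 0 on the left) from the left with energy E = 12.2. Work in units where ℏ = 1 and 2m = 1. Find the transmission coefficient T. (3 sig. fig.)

T = 0.710

On each side the TISE gives plane waves with k = √(2m(E − V))/ℏ: k₁ = √(2·½·12.2) = 3.493, k₂ = √(2·½·1.1) = 1.049.
Continuity of ψ and ψ′ at the step yields the reflection amplitude r = (k₁ − k₂)/(k₁ + k₂) = 0.5381; thus R = |r|² = 0.2896, T = 0.7104.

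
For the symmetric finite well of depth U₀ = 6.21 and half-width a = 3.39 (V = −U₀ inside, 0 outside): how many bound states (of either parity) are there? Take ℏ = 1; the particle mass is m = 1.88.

N = 11

The dimensionless depth is z₀ = a√(2mU₀)/ℏ = 3.39 × √(23.35) = 16.38.
The even/odd transcendental equations gain one root per π/2 in z₀, giving N = 1 + ⌊2z₀/π⌋ = 1 + ⌊10.43⌋ = 11.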